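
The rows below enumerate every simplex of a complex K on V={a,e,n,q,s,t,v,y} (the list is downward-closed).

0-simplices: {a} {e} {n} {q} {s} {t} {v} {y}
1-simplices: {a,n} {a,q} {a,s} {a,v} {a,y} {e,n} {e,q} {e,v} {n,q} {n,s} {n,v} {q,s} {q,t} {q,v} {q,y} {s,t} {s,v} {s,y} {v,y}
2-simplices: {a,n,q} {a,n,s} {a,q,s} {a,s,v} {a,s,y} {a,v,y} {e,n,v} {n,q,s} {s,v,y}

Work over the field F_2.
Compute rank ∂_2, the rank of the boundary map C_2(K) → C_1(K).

n_0=8 n_1=19 n_2=9  [Z2]
∂1: piv[an,aq,as,av,ay,en,qt] rk=7  ker:eq,ev,nq,ns,nv,qs,qv,qy,st,sv,sy,vy
∂2: piv[anq,ans,aqs,asv,asy,avy,env] rk=7  ker:nqs,svy
rk∂_2=7

rank∂_2=7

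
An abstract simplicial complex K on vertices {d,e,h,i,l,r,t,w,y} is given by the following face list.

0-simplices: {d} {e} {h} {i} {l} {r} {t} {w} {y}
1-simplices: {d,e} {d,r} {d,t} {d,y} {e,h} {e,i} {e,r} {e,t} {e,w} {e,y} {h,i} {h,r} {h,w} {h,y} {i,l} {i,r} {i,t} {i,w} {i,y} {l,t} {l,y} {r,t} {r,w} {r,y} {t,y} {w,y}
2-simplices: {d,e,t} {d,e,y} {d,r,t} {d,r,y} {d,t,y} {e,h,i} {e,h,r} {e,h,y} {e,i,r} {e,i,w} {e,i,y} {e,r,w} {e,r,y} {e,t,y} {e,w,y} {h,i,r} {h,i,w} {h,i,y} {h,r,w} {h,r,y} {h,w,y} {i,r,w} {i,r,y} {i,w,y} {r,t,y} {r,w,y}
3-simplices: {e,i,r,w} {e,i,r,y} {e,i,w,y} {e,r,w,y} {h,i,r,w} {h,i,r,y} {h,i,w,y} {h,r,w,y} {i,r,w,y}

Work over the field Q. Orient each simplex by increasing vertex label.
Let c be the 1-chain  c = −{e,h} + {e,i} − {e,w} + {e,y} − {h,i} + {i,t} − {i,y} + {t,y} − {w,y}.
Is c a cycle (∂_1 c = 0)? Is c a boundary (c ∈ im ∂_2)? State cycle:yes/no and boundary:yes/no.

n_0=9 n_1=26 n_2=26 n_3=9  [Q]
∂1: piv[de,dr,dt,dy,eh,ei,ew,il] rk=8  ker:er,et,ey,hi,hr,hw,hy,ir,it,iw,iy,lt,ly,rt,rw,ry,ty,wy
∂2: piv[det,dey,drt,dry,dty,ehi,ehr,ehy,eir,eiw,eiy,erw,ery,ewy,hiw] rk=15  ker:ety,hir,hiy,hrw,hry,hwy,irw,iry,iwy,rty,rwy
∂3: piv[eirw,eiry,eiwy,erwy,hirw,hiry,hiwy] rk=7  ker:hrwy,irwy
∂1c = 0
c vs im∂2: residual ≠ 0 ⇒ not boundary

cycle:yes boundary:no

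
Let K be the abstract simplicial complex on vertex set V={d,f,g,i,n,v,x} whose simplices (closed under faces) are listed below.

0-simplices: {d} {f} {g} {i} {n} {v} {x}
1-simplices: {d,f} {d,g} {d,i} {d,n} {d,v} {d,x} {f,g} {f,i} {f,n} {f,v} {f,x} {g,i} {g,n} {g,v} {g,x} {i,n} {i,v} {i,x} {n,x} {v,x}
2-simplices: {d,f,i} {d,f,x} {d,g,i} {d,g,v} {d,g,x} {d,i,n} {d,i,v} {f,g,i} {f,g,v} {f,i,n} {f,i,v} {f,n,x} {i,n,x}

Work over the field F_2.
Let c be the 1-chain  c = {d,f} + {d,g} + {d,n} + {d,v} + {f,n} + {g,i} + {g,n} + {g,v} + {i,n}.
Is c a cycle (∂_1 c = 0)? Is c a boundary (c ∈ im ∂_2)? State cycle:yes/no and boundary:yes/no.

n_0=7 n_1=20 n_2=13  [Z2]
∂1: piv[df,dg,di,dn,dv,dx] rk=6  ker:fg,fi,fn,fv,fx,gi,gn,gv,gx,in,iv,ix,nx,vx
∂2: piv[dfi,dfx,dgi,dgv,dgx,din,div,fgi,fgv,fin,fnx,inx] rk=12  ker:fiv
∂1c = 0
c vs im∂2: residual ≠ 0 ⇒ not boundary

cycle:yes boundary:no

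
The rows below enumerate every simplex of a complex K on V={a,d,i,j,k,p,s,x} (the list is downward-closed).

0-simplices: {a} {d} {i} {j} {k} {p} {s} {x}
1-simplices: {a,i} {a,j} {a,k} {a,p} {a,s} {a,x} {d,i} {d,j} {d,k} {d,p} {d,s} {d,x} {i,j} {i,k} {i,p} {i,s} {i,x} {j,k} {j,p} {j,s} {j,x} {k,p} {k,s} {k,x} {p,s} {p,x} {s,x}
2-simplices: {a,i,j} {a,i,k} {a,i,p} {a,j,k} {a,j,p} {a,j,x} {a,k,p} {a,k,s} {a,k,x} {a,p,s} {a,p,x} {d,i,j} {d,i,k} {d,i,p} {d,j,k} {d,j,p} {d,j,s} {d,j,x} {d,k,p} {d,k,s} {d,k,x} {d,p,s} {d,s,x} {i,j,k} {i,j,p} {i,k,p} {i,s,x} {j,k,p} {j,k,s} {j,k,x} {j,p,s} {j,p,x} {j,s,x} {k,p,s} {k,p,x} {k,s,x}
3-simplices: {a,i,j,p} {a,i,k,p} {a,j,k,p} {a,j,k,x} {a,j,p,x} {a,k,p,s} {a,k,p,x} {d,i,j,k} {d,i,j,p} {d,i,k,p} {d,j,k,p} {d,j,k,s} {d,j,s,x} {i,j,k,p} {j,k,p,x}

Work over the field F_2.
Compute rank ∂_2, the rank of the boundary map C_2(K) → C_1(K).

n_0=8 n_1=27 n_2=36 n_3=15  [Z2]
∂1: piv[ai,aj,ak,ap,as,ax,di] rk=7  ker:dj,dk,dp,ds,dx,ij,ik,ip,is,ix,jk,jp,js,jx,kp,ks,kx,ps,px,sx
∂2: piv[aij,aik,aip,ajk,ajp,ajx,akp,aks,akx,aps,apx,dij,dik,dip,djs,djx,dks,dsx,isx] rk=19  ker:djk,djp,dkp,dkx,dps,ijk,ijp,ikp,jkp,jks,jkx,jps,jpx,jsx,kps,kpx,ksx
∂3: piv[aijp,aikp,ajkp,ajkx,ajpx,akps,akpx,dijk,dijp,dikp,djkp,djks,djsx] rk=13  ker:ijkp,jkpx
rk∂_2=19

rank∂_2=19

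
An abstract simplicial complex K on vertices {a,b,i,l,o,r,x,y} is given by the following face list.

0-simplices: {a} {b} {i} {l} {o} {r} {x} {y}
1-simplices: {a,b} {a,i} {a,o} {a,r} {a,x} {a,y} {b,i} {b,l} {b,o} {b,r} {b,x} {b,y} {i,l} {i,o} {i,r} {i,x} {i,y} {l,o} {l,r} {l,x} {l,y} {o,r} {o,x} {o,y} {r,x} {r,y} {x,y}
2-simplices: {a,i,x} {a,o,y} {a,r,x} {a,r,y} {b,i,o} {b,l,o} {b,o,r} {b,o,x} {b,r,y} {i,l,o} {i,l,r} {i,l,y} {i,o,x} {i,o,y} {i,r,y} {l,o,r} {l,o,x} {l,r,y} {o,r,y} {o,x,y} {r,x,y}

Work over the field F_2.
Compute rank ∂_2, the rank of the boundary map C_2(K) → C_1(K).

rank∂_2=19

n_0=8 n_1=27 n_2=21  [Z2]
∂1: piv[ab,ai,ao,ar,ax,ay,bl] rk=7  ker:bi,bo,br,bx,by,il,io,ir,ix,iy,lo,lr,lx,ly,or,ox,oy,rx,ry,xy
∂2: piv[aix,aoy,arx,ary,bio,blo,bor,box,bry,ilo,ilr,ily,iox,ioy,iry,lor,lox,oxy,rxy] rk=19  ker:lry,ory
rk∂_2=19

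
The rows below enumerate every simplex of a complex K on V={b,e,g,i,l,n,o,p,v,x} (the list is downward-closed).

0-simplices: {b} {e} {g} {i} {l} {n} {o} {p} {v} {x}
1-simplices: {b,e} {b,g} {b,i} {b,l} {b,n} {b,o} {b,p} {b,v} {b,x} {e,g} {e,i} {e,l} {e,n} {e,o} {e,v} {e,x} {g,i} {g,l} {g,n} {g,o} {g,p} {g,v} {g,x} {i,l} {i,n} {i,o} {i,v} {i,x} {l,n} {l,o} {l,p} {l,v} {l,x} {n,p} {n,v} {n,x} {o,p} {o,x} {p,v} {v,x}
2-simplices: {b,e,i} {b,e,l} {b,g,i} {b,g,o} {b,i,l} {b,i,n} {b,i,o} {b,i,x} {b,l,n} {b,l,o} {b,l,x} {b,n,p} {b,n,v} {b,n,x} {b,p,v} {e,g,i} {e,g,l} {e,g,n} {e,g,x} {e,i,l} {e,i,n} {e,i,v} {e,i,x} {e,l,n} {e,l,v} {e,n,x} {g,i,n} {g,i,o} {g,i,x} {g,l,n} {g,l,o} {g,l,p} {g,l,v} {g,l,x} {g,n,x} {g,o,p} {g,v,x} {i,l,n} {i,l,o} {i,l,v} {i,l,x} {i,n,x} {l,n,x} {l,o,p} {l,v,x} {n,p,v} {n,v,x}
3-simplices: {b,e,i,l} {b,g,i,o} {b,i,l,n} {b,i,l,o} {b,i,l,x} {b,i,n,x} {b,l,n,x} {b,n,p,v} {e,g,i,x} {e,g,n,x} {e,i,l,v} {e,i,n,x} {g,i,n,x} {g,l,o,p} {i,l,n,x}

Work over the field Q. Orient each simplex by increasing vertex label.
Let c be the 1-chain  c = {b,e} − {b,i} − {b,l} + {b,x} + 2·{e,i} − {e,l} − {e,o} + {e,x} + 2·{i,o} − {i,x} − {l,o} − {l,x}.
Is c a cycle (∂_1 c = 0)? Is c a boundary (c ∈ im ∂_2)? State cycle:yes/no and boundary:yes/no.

cycle:yes boundary:no

n_0=10 n_1=40 n_2=47 n_3=15  [Q]
∂1: piv[be,bg,bi,bl,bn,bo,bp,bv,bx] rk=9  ker:eg,ei,el,en,eo,ev,ex,gi,gl,gn,go,gp,gv,gx,il,in,io,iv,ix,ln,lo,lp,lv,lx,np,nv,nx,op,ox,pv,vx
∂2: piv[bei,bel,bgi,bgo,bil,bin,bio,bix,bln,blo,blx,bnp,bnv,bnx,bpv,egi,egl,egn,egx,ein,eiv,eix,elv,glp,glv,gop,gvx,nvx] rk=28  ker:eil,eln,enx,gin,gio,gix,gln,glo,glx,gnx,iln,ilo,ilv,ilx,inx,lnx,lop,lvx,npv
∂3: piv[beil,bgio,biln,bilo,bilx,binx,blnx,bnpv,egix,egnx,eilv,einx,ginx,glop] rk=14  ker:ilnx
∂1c = 0
c vs im∂2: residual ≠ 0 ⇒ not boundary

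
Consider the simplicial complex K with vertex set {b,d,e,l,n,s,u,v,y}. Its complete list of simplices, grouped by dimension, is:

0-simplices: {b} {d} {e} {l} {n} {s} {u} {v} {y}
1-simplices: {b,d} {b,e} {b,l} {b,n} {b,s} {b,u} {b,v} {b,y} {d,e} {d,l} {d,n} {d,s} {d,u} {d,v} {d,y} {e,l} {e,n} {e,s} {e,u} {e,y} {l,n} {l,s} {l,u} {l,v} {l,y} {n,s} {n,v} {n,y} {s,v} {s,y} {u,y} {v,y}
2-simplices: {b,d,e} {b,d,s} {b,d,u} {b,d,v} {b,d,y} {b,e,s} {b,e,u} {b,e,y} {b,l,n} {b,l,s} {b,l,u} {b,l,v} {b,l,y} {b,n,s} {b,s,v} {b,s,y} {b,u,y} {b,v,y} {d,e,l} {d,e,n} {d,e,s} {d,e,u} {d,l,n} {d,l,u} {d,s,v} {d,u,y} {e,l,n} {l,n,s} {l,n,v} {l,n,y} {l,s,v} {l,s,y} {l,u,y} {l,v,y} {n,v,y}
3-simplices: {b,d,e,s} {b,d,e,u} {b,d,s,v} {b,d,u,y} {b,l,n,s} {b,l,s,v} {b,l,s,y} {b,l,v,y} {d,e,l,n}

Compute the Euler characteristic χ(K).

n_0=9 n_1=32 n_2=35 n_3=9
χ=+9−32+35−9=3

χ(K)=3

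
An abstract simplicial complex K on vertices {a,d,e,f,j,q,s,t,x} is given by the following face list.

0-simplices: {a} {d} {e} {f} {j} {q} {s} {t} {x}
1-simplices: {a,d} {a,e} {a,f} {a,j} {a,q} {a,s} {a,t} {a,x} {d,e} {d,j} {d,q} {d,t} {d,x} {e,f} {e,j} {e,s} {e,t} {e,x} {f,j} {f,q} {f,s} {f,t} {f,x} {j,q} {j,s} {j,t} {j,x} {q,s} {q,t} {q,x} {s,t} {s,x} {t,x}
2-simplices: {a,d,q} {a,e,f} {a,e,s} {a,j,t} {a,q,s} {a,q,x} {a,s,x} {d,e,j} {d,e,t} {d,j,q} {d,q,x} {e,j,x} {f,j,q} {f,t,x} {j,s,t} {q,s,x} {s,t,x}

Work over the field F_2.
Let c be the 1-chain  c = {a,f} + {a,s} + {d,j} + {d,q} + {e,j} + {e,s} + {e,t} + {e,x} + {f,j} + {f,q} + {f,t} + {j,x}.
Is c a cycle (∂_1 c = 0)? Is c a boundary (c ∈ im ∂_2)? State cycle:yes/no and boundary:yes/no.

cycle:yes boundary:no

n_0=9 n_1=33 n_2=17  [Z2]
∂1: piv[ad,ae,af,aj,aq,as,at,ax] rk=8  ker:de,dj,dq,dt,dx,ef,ej,es,et,ex,fj,fq,fs,ft,fx,jq,js,jt,jx,qs,qt,qx,st,sx,tx
∂2: piv[adq,aef,aes,ajt,aqs,aqx,asx,dej,det,djq,dqx,ejx,fjq,ftx,jst,stx] rk=16  ker:qsx
∂1c = 0
c vs im∂2: residual ≠ 0 ⇒ not boundary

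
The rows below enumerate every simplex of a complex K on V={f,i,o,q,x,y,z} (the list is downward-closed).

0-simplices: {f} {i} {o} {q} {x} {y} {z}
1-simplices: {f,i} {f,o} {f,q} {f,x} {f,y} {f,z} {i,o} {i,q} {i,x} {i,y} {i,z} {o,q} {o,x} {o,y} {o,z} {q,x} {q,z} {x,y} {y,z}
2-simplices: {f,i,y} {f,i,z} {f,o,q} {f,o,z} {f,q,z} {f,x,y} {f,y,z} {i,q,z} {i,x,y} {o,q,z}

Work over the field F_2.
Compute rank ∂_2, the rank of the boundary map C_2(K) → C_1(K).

rank∂_2=9

n_0=7 n_1=19 n_2=10  [Z2]
∂1: piv[fi,fo,fq,fx,fy,fz] rk=6  ker:io,iq,ix,iy,iz,oq,ox,oy,oz,qx,qz,xy,yz
∂2: piv[fiy,fiz,foq,foz,fqz,fxy,fyz,iqz,ixy] rk=9  ker:oqz
rk∂_2=9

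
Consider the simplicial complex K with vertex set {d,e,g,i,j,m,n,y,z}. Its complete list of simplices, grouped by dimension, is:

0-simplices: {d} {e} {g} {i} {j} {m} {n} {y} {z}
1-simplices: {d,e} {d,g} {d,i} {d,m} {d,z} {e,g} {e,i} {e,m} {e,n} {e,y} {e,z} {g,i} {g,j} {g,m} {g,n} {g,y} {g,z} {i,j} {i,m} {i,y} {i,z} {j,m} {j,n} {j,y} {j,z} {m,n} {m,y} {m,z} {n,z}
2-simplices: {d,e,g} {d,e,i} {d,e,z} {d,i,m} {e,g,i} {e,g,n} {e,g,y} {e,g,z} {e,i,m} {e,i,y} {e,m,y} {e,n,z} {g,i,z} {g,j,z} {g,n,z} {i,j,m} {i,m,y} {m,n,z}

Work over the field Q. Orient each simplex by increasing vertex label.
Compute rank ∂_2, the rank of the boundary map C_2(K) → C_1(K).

n_0=9 n_1=29 n_2=18  [Q]
∂1: piv[de,dg,di,dm,dz,en,ey,gj] rk=8  ker:eg,ei,em,ez,gi,gm,gn,gy,gz,ij,im,iy,iz,jm,jn,jy,jz,mn,my,mz,nz
∂2: piv[deg,dei,dez,dim,egi,egn,egy,egz,eim,eiy,emy,enz,giz,gjz,ijm,mnz] rk=16  ker:gnz,imy
rk∂_2=16

rank∂_2=16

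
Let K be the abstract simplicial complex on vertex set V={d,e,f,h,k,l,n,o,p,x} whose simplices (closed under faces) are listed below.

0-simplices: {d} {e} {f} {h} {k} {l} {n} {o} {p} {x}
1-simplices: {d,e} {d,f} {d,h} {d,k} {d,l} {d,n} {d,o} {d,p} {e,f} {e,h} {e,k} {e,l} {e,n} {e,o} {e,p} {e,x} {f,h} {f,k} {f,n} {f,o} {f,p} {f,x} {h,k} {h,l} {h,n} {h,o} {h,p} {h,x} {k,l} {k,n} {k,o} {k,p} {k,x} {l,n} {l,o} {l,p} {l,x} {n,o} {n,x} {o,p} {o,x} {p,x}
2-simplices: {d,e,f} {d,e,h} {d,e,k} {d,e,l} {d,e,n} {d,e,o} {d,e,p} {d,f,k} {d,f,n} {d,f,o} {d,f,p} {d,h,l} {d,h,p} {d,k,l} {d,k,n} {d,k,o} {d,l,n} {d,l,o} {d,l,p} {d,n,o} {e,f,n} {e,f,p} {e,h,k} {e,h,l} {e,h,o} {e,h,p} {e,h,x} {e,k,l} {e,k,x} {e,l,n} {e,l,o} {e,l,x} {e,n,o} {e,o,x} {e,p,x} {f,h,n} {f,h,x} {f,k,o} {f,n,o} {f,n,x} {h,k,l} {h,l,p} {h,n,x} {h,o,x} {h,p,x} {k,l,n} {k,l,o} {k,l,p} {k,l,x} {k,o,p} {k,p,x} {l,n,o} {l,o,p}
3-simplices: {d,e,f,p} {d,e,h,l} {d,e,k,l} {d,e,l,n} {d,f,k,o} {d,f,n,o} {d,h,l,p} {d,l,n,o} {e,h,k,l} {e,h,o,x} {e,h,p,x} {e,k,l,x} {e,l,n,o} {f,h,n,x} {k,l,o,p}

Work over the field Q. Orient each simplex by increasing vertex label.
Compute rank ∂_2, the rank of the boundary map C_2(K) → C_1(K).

n_0=10 n_1=42 n_2=53 n_3=15  [Q]
∂1: piv[de,df,dh,dk,dl,dn,do,dp,ex] rk=9  ker:ef,eh,ek,el,en,eo,ep,fh,fk,fn,fo,fp,fx,hk,hl,hn,ho,hp,hx,kl,kn,ko,kp,kx,ln,lo,lp,lx,no,nx,op,ox,px
∂2: piv[def,deh,dek,del,den,deo,dep,dfk,dfn,dfo,dfp,dhl,dhp,dkl,dkn,dko,dln,dlo,dlp,dno,ehk,eho,ehx,ekx,elx,eox,epx,fhn,fhx,fnx,klp,kop] rk=32  ker:efn,efp,ehl,ehp,ekl,eln,elo,eno,fko,fno,hkl,hlp,hnx,hox,hpx,kln,klo,klx,kpx,lno,lop
∂3: piv[defp,dehl,dekl,deln,dfko,dfno,dhlp,dlno,ehkl,ehox,ehpx,eklx,elno,fhnx,klop] rk=15
rk∂_2=32

rank∂_2=32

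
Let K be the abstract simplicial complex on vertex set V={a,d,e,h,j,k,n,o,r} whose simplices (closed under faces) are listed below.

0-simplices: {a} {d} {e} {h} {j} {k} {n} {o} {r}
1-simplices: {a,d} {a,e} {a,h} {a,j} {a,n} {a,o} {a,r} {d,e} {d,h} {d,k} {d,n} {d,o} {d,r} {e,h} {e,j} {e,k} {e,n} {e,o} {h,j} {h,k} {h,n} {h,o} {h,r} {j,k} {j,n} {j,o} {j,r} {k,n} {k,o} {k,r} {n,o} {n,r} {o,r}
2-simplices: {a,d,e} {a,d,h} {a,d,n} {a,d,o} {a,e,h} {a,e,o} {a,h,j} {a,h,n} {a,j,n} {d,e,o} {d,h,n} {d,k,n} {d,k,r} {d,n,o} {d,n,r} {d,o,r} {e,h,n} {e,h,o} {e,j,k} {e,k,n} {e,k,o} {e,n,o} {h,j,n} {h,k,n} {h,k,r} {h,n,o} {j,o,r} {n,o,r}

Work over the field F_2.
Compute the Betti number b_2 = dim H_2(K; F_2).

n_0=9 n_1=33 n_2=28  [Z2]
∂1: piv[ad,ae,ah,aj,an,ao,ar,dk] rk=8  ker:de,dh,dn,do,dr,eh,ej,ek,en,eo,hj,hk,hn,ho,hr,jk,jn,jo,jr,kn,ko,kr,no,nr,or
∂2: piv[ade,adh,adn,ado,aeh,aeo,ahj,ahn,ajn,dkn,dkr,dno,dnr,dor,ehn,eho,ejk,ekn,eko,hkn,hkr,jor] rk=22  ker:deo,dhn,eno,hjn,hno,nor
b_2=(28−22)−0=6

b_2=6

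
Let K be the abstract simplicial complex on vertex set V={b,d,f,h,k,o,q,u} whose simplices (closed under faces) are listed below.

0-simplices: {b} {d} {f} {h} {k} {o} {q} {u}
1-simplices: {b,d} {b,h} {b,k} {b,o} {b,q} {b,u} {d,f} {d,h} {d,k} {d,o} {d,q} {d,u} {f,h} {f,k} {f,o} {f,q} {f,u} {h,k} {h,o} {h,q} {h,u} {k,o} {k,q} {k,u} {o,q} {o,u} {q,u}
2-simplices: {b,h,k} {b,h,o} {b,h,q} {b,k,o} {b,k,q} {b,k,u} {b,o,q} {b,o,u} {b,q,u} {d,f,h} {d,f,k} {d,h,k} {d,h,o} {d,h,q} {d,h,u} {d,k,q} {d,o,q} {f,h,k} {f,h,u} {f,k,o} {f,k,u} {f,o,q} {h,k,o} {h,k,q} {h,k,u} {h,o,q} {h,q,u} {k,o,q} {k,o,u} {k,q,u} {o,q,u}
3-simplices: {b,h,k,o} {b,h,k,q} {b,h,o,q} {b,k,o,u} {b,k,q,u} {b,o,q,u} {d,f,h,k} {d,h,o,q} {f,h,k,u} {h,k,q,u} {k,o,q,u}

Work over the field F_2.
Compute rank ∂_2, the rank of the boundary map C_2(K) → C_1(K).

n_0=8 n_1=27 n_2=31 n_3=11  [Z2]
∂1: piv[bd,bh,bk,bo,bq,bu,df] rk=7  ker:dh,dk,do,dq,du,fh,fk,fo,fq,fu,hk,ho,hq,hu,ko,kq,ku,oq,ou,qu
∂2: piv[bhk,bho,bhq,bko,bkq,bku,boq,bou,bqu,dfh,dfk,dhk,dho,dhq,dhu,fhu,fko,fku,foq] rk=19  ker:dkq,doq,fhk,hko,hkq,hku,hoq,hqu,koq,kou,kqu,oqu
∂3: piv[bhko,bhkq,bhoq,bkou,bkqu,boqu,dfhk,dhoq,fhku,hkqu,koqu] rk=11
rk∂_2=19

rank∂_2=19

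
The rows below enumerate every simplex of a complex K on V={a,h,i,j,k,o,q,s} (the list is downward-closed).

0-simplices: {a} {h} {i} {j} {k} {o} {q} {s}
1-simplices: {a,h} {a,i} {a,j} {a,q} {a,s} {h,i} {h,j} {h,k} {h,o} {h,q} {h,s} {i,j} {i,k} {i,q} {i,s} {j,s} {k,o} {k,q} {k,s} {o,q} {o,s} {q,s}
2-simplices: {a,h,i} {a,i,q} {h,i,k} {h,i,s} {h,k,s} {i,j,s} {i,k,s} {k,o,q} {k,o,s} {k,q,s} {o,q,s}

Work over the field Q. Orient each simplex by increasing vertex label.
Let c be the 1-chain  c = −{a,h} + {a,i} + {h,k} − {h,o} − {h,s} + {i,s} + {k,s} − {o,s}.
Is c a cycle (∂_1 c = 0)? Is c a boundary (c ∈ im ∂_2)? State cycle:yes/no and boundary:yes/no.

cycle:yes boundary:no

n_0=8 n_1=22 n_2=11  [Q]
∂1: piv[ah,ai,aj,aq,as,hk,ho] rk=7  ker:hi,hj,hq,hs,ij,ik,iq,is,js,ko,kq,ks,oq,os,qs
∂2: piv[ahi,aiq,hik,his,hks,ijs,koq,kos,kqs] rk=9  ker:iks,oqs
∂1c = 0
c vs im∂2: residual ≠ 0 ⇒ not boundary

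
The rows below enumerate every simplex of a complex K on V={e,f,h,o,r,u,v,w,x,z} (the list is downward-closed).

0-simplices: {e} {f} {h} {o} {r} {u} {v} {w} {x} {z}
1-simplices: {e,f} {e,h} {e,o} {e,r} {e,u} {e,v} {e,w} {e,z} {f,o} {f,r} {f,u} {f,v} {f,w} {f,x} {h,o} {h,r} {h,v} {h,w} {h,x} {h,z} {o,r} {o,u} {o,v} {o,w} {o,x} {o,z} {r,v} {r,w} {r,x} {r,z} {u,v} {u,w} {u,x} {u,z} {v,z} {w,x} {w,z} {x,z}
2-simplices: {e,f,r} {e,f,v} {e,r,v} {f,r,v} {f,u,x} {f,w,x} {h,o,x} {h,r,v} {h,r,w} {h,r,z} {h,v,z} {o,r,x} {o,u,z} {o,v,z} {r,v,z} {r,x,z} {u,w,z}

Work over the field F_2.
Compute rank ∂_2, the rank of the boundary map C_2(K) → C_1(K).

rank∂_2=15

n_0=10 n_1=38 n_2=17  [Z2]
∂1: piv[ef,eh,eo,er,eu,ev,ew,ez,fx] rk=9  ker:fo,fr,fu,fv,fw,ho,hr,hv,hw,hx,hz,or,ou,ov,ow,ox,oz,rv,rw,rx,rz,uv,uw,ux,uz,vz,wx,wz,xz
∂2: piv[efr,efv,erv,fux,fwx,hox,hrv,hrw,hrz,hvz,orx,ouz,ovz,rxz,uwz] rk=15  ker:frv,rvz
rk∂_2=15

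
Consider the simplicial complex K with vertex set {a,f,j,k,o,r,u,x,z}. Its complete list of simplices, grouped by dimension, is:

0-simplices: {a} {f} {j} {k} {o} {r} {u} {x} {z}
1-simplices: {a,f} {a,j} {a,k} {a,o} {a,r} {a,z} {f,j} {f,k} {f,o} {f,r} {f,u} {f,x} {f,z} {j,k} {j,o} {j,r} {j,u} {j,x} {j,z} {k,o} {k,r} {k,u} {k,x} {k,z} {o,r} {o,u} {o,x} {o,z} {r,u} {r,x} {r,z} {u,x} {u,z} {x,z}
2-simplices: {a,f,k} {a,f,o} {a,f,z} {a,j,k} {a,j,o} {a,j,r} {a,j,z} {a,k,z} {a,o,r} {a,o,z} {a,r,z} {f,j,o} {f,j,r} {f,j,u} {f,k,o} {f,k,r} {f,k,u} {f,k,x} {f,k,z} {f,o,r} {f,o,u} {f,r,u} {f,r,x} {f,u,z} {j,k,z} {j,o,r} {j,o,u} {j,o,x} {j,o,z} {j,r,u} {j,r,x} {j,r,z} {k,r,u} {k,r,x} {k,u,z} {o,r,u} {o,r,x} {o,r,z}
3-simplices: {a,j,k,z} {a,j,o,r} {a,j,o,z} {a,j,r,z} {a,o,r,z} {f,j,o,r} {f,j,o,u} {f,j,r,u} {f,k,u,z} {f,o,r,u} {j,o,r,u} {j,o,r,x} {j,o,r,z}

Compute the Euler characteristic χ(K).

χ(K)=0

n_0=9 n_1=34 n_2=38 n_3=13
χ=+9−34+38−13=0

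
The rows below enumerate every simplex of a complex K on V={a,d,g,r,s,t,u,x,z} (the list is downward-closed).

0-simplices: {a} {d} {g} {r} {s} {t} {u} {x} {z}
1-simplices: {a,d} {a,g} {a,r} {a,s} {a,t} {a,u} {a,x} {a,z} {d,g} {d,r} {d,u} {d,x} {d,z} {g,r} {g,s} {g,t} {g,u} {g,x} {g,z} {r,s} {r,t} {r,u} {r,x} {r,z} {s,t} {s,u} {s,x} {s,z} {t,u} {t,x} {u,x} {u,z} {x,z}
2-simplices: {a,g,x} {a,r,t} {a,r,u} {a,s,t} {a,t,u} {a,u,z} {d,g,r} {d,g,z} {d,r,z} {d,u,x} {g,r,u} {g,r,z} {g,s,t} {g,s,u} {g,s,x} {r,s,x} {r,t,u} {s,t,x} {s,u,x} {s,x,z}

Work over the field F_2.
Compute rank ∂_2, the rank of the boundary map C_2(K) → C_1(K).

n_0=9 n_1=33 n_2=20  [Z2]
∂1: piv[ad,ag,ar,as,at,au,ax,az] rk=8  ker:dg,dr,du,dx,dz,gr,gs,gt,gu,gx,gz,rs,rt,ru,rx,rz,st,su,sx,sz,tu,tx,ux,uz,xz
∂2: piv[agx,art,aru,ast,atu,auz,dgr,dgz,drz,dux,gru,gst,gsu,gsx,rsx,stx,sux,sxz] rk=18  ker:grz,rtu
rk∂_2=18

rank∂_2=18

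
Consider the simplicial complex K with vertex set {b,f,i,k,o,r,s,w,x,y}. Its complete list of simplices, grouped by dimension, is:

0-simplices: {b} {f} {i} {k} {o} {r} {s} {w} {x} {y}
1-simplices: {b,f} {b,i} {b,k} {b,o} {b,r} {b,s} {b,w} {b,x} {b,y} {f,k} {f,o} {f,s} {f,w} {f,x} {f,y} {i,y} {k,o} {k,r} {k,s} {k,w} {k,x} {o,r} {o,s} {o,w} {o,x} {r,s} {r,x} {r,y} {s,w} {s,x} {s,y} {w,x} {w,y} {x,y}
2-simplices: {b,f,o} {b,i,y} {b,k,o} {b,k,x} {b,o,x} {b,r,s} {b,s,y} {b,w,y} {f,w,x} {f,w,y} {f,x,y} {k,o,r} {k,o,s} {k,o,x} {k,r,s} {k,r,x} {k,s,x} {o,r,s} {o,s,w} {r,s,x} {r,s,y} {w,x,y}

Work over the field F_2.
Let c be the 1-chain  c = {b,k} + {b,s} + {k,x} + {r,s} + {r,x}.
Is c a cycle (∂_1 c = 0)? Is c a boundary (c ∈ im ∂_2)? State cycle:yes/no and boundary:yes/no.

n_0=10 n_1=34 n_2=22  [Z2]
∂1: piv[bf,bi,bk,bo,br,bs,bw,bx,by] rk=9  ker:fk,fo,fs,fw,fx,fy,iy,ko,kr,ks,kw,kx,or,os,ow,ox,rs,rx,ry,sw,sx,sy,wx,wy,xy
∂2: piv[bfo,biy,bko,bkx,box,brs,bsy,bwy,fwx,fwy,fxy,kor,kos,krs,krx,ksx,osw,rsy] rk=18  ker:kox,ors,rsx,wxy
∂1c = 0
c vs im∂2: residual ≠ 0 ⇒ not boundary

cycle:yes boundary:no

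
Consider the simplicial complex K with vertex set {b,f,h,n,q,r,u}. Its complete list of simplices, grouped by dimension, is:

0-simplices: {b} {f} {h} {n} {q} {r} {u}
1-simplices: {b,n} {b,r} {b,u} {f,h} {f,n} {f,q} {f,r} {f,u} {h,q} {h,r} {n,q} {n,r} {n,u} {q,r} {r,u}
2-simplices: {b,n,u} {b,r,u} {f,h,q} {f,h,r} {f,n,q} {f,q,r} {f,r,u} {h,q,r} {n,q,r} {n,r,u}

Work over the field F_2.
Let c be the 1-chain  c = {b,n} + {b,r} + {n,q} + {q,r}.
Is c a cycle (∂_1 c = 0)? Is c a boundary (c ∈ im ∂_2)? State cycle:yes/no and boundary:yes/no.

n_0=7 n_1=15 n_2=10  [Z2]
∂1: piv[bn,br,bu,fh,fn,fq] rk=6  ker:fr,fu,hq,hr,nq,nr,nu,qr,ru
∂2: piv[bnu,bru,fhq,fhr,fnq,fqr,fru,nqr,nru] rk=9  ker:hqr
∂1c = 0
c vs im∂2: reduces to 0 ⇒ boundary

cycle:yes boundary:yes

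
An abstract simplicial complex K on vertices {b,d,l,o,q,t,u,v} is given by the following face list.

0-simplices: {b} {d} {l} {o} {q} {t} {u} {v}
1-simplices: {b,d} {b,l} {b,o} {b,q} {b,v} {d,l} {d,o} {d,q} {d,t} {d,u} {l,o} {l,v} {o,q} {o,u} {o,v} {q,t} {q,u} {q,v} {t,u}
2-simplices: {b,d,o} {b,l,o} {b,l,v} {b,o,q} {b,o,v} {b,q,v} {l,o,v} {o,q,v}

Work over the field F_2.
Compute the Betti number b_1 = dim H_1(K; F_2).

b_1=6

n_0=8 n_1=19 n_2=8  [Z2]
∂1: piv[bd,bl,bo,bq,bv,dt,du] rk=7  ker:dl,do,dq,lo,lv,oq,ou,ov,qt,qu,qv,tu
∂2: piv[bdo,blo,blv,boq,bov,bqv] rk=6  ker:lov,oqv
b_1=(19−7)−6=6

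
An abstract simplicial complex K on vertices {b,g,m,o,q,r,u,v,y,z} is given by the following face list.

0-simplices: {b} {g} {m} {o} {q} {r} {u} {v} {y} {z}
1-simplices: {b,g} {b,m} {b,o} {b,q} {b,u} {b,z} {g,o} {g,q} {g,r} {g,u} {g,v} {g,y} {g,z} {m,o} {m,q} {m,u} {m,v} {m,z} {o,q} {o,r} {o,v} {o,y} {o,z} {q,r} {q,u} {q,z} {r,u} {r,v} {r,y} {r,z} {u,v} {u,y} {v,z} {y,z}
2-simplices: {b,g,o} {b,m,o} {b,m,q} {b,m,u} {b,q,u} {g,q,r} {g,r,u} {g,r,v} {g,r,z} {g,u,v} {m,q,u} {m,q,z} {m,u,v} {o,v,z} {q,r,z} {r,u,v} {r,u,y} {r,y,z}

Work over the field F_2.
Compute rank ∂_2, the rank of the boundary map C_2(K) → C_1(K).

n_0=10 n_1=34 n_2=18  [Z2]
∂1: piv[bg,bm,bo,bq,bu,bz,gr,gv,gy] rk=9  ker:go,gq,gu,gz,mo,mq,mu,mv,mz,oq,or,ov,oy,oz,qr,qu,qz,ru,rv,ry,rz,uv,uy,vz,yz
∂2: piv[bgo,bmo,bmq,bmu,bqu,gqr,gru,grv,grz,guv,mqz,muv,ovz,qrz,ruy,ryz] rk=16  ker:mqu,ruv
rk∂_2=16

rank∂_2=16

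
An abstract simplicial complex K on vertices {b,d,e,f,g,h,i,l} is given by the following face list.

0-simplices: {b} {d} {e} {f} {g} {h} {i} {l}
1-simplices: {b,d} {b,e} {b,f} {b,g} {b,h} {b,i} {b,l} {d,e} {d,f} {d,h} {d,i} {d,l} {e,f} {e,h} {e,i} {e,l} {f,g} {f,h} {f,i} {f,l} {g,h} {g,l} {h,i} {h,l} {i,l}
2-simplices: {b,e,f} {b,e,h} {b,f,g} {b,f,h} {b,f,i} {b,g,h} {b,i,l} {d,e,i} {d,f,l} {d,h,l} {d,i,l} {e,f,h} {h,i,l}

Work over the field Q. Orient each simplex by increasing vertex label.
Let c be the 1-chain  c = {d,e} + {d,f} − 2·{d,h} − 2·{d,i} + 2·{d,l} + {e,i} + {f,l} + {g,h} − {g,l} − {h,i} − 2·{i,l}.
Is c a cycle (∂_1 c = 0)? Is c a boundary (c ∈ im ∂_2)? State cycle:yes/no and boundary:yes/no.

n_0=8 n_1=25 n_2=13  [Q]
∂1: piv[bd,be,bf,bg,bh,bi,bl] rk=7  ker:de,df,dh,di,dl,ef,eh,ei,el,fg,fh,fi,fl,gh,gl,hi,hl,il
∂2: piv[bef,beh,bfg,bfh,bfi,bgh,bil,dei,dfl,dhl,dil,hil] rk=12  ker:efh
∂1c = 0
c vs im∂2: residual ≠ 0 ⇒ not boundary

cycle:yes boundary:no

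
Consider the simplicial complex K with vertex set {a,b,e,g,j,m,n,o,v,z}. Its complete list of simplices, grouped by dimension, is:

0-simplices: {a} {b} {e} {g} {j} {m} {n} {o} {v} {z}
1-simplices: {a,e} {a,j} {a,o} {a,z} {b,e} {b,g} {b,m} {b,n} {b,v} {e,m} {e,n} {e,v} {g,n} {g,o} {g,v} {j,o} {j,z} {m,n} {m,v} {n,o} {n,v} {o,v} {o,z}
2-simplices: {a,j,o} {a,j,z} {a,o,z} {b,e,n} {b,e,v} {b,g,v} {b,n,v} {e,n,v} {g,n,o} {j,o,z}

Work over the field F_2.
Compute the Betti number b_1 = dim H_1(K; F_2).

b_1=6

n_0=10 n_1=23 n_2=10  [Z2]
∂1: piv[ae,aj,ao,az,be,bg,bm,bn,bv] rk=9  ker:em,en,ev,gn,go,gv,jo,jz,mn,mv,no,nv,ov,oz
∂2: piv[ajo,ajz,aoz,ben,bev,bgv,bnv,gno] rk=8  ker:env,joz
b_1=(23−9)−8=6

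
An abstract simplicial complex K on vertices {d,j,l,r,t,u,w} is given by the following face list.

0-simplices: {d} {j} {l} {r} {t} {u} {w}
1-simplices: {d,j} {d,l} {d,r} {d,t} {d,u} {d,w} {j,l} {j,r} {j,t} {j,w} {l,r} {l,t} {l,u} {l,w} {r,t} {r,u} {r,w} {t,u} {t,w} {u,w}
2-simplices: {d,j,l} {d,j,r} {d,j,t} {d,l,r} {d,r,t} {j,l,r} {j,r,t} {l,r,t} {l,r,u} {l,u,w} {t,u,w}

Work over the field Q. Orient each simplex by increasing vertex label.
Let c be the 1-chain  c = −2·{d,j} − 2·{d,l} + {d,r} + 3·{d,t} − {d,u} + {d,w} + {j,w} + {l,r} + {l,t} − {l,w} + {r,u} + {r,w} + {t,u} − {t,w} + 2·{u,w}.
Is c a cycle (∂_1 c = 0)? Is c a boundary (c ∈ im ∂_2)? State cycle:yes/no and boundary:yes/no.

n_0=7 n_1=20 n_2=11  [Q]
∂1: piv[dj,dl,dr,dt,du,dw] rk=6  ker:jl,jr,jt,jw,lr,lt,lu,lw,rt,ru,rw,tu,tw,uw
∂2: piv[djl,djr,djt,dlr,drt,lrt,lru,luw,tuw] rk=9  ker:jlr,jrt
∂1c = −3·{j} − 3·{l} + 4·{t} − {u} + 3·{w}

cycle:no boundary:no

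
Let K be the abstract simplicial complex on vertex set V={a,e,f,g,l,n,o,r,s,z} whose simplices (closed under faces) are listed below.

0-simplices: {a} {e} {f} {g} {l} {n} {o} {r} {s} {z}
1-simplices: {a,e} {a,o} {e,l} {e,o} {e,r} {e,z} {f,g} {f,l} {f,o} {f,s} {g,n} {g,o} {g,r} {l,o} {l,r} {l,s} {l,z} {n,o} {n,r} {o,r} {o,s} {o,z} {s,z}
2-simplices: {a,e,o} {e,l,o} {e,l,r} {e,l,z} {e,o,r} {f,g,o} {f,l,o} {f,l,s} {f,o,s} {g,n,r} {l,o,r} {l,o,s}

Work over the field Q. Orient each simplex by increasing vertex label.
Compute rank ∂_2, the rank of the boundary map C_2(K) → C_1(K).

n_0=10 n_1=23 n_2=12  [Q]
∂1: piv[ae,ao,el,er,ez,fg,fl,fs,gn] rk=9  ker:eo,fo,go,gr,lo,lr,ls,lz,no,nr,or,os,oz,sz
∂2: piv[aeo,elo,elr,elz,eor,fgo,flo,fls,fos,gnr] rk=10  ker:lor,los
rk∂_2=10

rank∂_2=10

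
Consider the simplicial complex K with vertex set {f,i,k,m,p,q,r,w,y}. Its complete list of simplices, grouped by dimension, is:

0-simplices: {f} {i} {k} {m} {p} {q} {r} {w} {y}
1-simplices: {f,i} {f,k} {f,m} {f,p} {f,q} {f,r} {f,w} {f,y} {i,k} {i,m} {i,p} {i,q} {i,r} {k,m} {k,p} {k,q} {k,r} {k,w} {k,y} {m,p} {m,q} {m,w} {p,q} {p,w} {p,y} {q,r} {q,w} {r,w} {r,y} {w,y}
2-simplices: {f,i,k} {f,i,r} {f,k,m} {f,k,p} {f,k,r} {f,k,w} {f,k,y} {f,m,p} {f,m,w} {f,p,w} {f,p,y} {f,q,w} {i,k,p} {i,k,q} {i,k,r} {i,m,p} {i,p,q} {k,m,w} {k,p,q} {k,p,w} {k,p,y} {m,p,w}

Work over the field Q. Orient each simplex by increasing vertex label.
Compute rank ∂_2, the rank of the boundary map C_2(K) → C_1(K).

n_0=9 n_1=30 n_2=22  [Q]
∂1: piv[fi,fk,fm,fp,fq,fr,fw,fy] rk=8  ker:ik,im,ip,iq,ir,km,kp,kq,kr,kw,ky,mp,mq,mw,pq,pw,py,qr,qw,rw,ry,wy
∂2: piv[fik,fir,fkm,fkp,fkr,fkw,fky,fmp,fmw,fpw,fpy,fqw,ikp,ikq,imp,ipq] rk=16  ker:ikr,kmw,kpq,kpw,kpy,mpw
rk∂_2=16

rank∂_2=16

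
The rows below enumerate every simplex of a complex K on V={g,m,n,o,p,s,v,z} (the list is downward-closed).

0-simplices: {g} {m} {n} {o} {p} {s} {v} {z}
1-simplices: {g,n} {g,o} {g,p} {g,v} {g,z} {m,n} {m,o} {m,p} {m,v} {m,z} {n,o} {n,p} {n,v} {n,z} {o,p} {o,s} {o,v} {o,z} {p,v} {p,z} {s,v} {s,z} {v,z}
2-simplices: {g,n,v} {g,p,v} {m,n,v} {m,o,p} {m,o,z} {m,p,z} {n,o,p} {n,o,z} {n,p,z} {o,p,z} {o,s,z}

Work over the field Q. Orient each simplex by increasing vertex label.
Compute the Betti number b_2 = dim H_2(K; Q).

n_0=8 n_1=23 n_2=11  [Q]
∂1: piv[gn,go,gp,gv,gz,mn,os] rk=7  ker:mo,mp,mv,mz,no,np,nv,nz,op,ov,oz,pv,pz,sv,sz,vz
∂2: piv[gnv,gpv,mnv,mop,moz,mpz,nop,noz,osz] rk=9  ker:npz,opz
b_2=(11−9)−0=2

b_2=2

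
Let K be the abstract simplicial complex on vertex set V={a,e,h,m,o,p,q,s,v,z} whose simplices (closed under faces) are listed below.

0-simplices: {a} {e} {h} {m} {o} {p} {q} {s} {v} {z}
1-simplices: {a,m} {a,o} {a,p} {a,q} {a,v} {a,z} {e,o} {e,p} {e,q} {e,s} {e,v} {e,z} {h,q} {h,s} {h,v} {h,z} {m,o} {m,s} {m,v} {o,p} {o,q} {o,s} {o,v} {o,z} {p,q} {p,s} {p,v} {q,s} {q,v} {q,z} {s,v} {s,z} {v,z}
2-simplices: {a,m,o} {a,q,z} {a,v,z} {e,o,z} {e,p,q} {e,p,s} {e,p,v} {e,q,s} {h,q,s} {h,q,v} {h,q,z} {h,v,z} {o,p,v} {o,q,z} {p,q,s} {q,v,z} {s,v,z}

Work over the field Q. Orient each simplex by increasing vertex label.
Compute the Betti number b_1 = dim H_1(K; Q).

n_0=10 n_1=33 n_2=17  [Q]
∂1: piv[am,ao,ap,aq,av,az,eo,es,hq] rk=9  ker:ep,eq,ev,ez,hs,hv,hz,mo,ms,mv,op,oq,os,ov,oz,pq,ps,pv,qs,qv,qz,sv,sz,vz
∂2: piv[amo,aqz,avz,eoz,epq,eps,epv,eqs,hqs,hqv,hqz,hvz,opv,oqz,svz] rk=15  ker:pqs,qvz
b_1=(33−9)−15=9

b_1=9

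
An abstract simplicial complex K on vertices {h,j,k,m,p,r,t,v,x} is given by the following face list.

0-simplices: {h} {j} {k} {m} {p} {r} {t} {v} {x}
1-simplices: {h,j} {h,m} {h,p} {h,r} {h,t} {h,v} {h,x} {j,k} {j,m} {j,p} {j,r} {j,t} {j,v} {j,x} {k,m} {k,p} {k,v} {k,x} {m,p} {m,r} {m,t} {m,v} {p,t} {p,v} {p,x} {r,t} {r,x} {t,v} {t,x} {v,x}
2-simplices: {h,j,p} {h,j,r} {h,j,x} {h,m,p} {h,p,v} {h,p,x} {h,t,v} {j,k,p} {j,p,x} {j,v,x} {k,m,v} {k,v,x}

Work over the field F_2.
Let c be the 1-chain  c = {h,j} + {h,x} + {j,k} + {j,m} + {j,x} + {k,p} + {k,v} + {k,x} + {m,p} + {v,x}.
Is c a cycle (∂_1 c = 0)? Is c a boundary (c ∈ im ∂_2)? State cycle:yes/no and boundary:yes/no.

n_0=9 n_1=30 n_2=12  [Z2]
∂1: piv[hj,hm,hp,hr,ht,hv,hx,jk] rk=8  ker:jm,jp,jr,jt,jv,jx,km,kp,kv,kx,mp,mr,mt,mv,pt,pv,px,rt,rx,tv,tx,vx
∂2: piv[hjp,hjr,hjx,hmp,hpv,hpx,htv,jkp,jvx,kmv,kvx] rk=11  ker:jpx
∂1c = 0
c vs im∂2: residual ≠ 0 ⇒ not boundary

cycle:yes boundary:no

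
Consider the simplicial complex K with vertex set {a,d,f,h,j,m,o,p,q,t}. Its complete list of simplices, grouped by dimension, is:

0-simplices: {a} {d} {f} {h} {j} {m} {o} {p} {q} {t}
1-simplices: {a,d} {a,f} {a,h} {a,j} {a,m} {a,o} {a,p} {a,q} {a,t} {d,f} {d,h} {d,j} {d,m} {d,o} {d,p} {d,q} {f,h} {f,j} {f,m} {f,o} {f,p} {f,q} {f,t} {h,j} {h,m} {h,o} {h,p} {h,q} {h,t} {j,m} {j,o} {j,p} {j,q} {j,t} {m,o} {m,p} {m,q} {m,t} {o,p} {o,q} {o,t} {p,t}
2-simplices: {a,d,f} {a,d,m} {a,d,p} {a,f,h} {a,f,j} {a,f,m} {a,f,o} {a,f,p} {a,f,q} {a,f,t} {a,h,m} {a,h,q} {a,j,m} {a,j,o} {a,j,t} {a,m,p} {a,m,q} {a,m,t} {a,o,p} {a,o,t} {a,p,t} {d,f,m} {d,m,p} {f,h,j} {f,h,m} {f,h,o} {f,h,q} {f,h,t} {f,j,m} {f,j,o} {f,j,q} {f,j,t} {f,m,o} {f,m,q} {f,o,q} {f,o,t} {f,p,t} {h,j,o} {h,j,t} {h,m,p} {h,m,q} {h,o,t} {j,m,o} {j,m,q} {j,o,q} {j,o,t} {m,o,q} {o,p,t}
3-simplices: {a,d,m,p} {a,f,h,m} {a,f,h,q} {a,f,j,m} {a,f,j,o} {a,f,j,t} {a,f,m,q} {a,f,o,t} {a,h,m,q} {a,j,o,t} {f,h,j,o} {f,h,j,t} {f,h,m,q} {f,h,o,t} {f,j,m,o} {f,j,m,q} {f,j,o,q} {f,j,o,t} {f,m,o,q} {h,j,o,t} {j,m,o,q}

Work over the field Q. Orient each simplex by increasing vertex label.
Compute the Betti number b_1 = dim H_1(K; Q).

n_0=10 n_1=42 n_2=48 n_3=21  [Q]
∂1: piv[ad,af,ah,aj,am,ao,ap,aq,at] rk=9  ker:df,dh,dj,dm,do,dp,dq,fh,fj,fm,fo,fp,fq,ft,hj,hm,ho,hp,hq,ht,jm,jo,jp,jq,jt,mo,mp,mq,mt,op,oq,ot,pt
∂2: piv[adf,adm,adp,afh,afj,afm,afo,afp,afq,aft,ahm,ahq,ajm,ajo,ajt,amp,amq,amt,aop,aot,apt,fhj,fho,fht,fjq,fmo,foq,hmp] rk=28  ker:dfm,dmp,fhm,fhq,fjm,fjo,fjt,fmq,fot,fpt,hjo,hjt,hmq,hot,jmo,jmq,joq,jot,moq,opt
∂3: piv[admp,afhm,afhq,afjm,afjo,afjt,afmq,afot,ahmq,ajot,fhjo,fhjt,fhot,fjmo,fjmq,fjoq,fmoq] rk=17  ker:fhmq,fjot,hjot,jmoq
b_1=(42−9)−28=5

b_1=5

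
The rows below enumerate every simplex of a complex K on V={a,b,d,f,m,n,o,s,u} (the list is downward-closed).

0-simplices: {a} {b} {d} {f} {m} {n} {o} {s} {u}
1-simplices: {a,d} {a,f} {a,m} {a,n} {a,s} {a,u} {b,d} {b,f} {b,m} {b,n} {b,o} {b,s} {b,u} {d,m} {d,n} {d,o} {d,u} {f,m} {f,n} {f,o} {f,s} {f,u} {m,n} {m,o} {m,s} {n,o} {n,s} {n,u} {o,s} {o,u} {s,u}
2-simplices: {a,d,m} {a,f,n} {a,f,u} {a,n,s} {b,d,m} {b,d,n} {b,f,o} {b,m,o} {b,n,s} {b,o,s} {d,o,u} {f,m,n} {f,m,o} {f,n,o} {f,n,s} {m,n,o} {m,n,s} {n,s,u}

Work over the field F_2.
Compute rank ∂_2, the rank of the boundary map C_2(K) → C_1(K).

n_0=9 n_1=31 n_2=18  [Z2]
∂1: piv[ad,af,am,an,as,au,bd,bo] rk=8  ker:bf,bm,bn,bs,bu,dm,dn,do,du,fm,fn,fo,fs,fu,mn,mo,ms,no,ns,nu,os,ou,su
∂2: piv[adm,afn,afu,ans,bdm,bdn,bfo,bmo,bns,bos,dou,fmn,fmo,fno,fns,mns,nsu] rk=17  ker:mno
rk∂_2=17

rank∂_2=17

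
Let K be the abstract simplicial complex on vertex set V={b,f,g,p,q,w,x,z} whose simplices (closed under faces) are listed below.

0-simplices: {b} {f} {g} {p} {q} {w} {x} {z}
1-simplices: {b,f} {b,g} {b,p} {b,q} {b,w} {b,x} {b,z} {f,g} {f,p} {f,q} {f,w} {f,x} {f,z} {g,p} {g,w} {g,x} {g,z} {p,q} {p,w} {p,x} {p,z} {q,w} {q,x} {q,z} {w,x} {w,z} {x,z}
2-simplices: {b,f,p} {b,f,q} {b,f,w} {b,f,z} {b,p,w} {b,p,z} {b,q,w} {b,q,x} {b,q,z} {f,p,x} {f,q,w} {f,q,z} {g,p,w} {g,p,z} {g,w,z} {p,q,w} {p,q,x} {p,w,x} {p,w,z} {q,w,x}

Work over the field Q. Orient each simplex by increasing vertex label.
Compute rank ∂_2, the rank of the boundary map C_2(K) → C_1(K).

n_0=8 n_1=27 n_2=20  [Q]
∂1: piv[bf,bg,bp,bq,bw,bx,bz] rk=7  ker:fg,fp,fq,fw,fx,fz,gp,gw,gx,gz,pq,pw,px,pz,qw,qx,qz,wx,wz,xz
∂2: piv[bfp,bfq,bfw,bfz,bpw,bpz,bqw,bqx,bqz,fpx,gpw,gpz,gwz,pqw,pqx,pwx] rk=16  ker:fqw,fqz,pwz,qwx
rk∂_2=16

rank∂_2=16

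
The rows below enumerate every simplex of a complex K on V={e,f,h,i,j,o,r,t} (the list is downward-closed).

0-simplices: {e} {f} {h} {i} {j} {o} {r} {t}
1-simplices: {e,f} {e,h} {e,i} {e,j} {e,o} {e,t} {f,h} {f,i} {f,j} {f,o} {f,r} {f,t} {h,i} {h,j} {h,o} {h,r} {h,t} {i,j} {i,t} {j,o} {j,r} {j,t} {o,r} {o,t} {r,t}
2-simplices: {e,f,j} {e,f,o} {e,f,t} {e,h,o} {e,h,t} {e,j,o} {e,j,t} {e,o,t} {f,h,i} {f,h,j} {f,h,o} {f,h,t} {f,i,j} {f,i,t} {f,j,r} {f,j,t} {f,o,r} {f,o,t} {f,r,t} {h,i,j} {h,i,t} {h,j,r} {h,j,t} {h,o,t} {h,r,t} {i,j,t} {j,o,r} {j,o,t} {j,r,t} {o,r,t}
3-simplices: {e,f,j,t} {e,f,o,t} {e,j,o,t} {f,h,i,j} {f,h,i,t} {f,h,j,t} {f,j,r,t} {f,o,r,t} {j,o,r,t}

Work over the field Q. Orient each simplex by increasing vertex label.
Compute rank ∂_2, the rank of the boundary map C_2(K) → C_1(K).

n_0=8 n_1=25 n_2=30 n_3=9  [Q]
∂1: piv[ef,eh,ei,ej,eo,et,fr] rk=7  ker:fh,fi,fj,fo,ft,hi,hj,ho,hr,ht,ij,it,jo,jr,jt,or,ot,rt
∂2: piv[efj,efo,eft,eho,eht,ejo,ejt,eot,fhi,fhj,fho,fij,fit,fjr,for,frt,hjr] rk=17  ker:fht,fjt,fot,hij,hit,hjt,hot,hrt,ijt,jor,jot,jrt,ort
∂3: piv[efjt,efot,ejot,fhij,fhit,fhjt,fjrt,fort,jort] rk=9
rk∂_2=17

rank∂_2=17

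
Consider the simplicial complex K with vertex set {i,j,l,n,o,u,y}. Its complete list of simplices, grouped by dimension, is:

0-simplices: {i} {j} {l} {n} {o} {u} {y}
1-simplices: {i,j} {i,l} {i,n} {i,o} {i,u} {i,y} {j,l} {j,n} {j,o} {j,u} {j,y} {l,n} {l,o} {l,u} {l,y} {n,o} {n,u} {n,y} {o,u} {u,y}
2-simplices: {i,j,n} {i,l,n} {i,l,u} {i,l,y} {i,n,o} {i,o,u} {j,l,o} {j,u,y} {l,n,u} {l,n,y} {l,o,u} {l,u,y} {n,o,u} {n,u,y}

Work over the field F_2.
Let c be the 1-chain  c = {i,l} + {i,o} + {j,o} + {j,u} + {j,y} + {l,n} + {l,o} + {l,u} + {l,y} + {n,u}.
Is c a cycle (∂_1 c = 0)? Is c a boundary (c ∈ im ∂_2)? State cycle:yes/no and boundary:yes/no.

n_0=7 n_1=20 n_2=14  [Z2]
∂1: piv[ij,il,in,io,iu,iy] rk=6  ker:jl,jn,jo,ju,jy,ln,lo,lu,ly,no,nu,ny,ou,uy
∂2: piv[ijn,iln,ilu,ily,ino,iou,jlo,juy,lnu,lny,lou,luy] rk=12  ker:nou,nuy
∂1c = {j} + {l} + {o} + {u}

cycle:no boundary:no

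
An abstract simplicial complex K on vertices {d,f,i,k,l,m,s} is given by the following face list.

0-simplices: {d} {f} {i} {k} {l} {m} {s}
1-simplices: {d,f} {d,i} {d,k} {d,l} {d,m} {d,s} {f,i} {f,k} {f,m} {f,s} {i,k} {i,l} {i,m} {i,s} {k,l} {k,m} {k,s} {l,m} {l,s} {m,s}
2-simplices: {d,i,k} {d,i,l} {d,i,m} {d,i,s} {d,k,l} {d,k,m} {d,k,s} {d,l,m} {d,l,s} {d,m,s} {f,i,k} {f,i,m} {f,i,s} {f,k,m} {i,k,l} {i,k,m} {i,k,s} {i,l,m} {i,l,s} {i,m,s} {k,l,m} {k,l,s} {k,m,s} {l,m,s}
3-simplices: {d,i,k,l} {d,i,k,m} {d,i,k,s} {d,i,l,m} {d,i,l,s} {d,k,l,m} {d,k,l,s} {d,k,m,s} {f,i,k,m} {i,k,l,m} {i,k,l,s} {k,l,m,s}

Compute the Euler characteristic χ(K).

χ(K)=-1

n_0=7 n_1=20 n_2=24 n_3=12
χ=+7−20+24−12=-1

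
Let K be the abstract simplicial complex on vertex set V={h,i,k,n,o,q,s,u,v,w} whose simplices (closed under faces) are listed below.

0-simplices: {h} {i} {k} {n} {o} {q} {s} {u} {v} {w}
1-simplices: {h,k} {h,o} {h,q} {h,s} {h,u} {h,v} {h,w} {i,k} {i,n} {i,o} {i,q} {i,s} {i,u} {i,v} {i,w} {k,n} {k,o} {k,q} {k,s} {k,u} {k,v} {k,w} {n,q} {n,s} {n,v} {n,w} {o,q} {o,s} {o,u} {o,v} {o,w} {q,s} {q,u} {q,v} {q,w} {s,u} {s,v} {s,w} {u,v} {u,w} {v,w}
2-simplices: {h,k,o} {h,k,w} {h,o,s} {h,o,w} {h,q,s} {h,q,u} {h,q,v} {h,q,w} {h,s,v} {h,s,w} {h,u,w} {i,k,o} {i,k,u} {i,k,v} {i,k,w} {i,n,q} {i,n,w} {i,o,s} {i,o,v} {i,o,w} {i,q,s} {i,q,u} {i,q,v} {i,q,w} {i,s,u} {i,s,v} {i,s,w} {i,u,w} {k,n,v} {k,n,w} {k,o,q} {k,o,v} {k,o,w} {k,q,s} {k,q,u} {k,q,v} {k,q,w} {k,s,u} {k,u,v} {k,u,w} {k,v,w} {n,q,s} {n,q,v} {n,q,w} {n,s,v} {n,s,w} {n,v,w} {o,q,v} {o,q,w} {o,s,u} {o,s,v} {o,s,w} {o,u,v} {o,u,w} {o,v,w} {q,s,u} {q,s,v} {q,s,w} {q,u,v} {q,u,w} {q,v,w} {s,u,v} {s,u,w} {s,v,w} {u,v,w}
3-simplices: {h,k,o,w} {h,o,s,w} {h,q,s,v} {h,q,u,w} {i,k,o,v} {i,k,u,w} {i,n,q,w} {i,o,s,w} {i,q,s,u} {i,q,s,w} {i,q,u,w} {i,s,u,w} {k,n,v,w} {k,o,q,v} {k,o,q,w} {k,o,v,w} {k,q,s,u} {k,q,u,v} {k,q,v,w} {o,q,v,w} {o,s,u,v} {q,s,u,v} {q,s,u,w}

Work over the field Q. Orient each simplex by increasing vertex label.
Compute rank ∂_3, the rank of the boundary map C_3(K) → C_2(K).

n_0=10 n_1=41 n_2=65 n_3=23  [Q]
∂1: piv[hk,ho,hq,hs,hu,hv,hw,ik,in] rk=9  ker:io,iq,is,iu,iv,iw,kn,ko,kq,ks,ku,kv,kw,nq,ns,nv,nw,oq,os,ou,ov,ow,qs,qu,qv,qw,su,sv,sw,uv,uw,vw
∂2: piv[hko,hkw,hos,how,hqs,hqu,hqv,hqw,hsv,hsw,huw,iko,iku,ikv,ikw,inq,inw,ios,iov,iqs,iqu,iqv,isu,knv,knw,koq,kqs,kqu,kuv,kvw,nqs,osu] rk=32  ker:iow,iqw,isv,isw,iuw,kov,kow,kqv,kqw,ksu,kuw,nqv,nqw,nsv,nsw,nvw,oqv,oqw,osv,osw,ouv,ouw,ovw,qsu,qsv,qsw,quv,quw,qvw,suv,suw,svw,uvw
∂3: piv[hkow,hosw,hqsv,hquw,ikov,ikuw,inqw,iosw,iqsu,iqsw,iquw,isuw,knvw,koqv,koqw,kovw,kqsu,kquv,kqvw,osuv,qsuv] rk=21  ker:oqvw,qsuw
rk∂_3=21

rank∂_3=21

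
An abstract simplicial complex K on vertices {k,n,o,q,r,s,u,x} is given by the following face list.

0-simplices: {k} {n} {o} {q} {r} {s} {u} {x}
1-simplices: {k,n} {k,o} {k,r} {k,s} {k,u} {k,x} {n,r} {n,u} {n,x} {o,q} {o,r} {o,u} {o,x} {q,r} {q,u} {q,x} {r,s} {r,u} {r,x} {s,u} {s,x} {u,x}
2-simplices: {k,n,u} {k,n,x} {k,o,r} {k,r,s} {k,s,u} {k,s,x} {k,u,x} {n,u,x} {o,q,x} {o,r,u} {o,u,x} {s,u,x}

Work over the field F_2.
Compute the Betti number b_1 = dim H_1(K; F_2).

n_0=8 n_1=22 n_2=12  [Z2]
∂1: piv[kn,ko,kr,ks,ku,kx,oq] rk=7  ker:nr,nu,nx,or,ou,ox,qr,qu,qx,rs,ru,rx,su,sx,ux
∂2: piv[knu,knx,kor,krs,ksu,ksx,kux,oqx,oru,oux] rk=10  ker:nux,sux
b_1=(22−7)−10=5

b_1=5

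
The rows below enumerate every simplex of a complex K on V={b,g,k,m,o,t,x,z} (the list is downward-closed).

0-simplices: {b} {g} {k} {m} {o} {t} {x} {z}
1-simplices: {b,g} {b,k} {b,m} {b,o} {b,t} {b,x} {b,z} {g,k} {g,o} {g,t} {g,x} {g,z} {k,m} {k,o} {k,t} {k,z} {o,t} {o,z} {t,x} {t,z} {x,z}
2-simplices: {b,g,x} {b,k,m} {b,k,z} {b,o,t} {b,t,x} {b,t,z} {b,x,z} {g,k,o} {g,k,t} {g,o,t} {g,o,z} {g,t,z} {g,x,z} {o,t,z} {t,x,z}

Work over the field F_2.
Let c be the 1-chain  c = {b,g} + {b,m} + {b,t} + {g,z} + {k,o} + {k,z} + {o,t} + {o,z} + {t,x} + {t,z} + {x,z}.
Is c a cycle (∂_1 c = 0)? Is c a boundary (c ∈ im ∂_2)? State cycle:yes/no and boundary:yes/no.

n_0=8 n_1=21 n_2=15  [Z2]
∂1: piv[bg,bk,bm,bo,bt,bx,bz] rk=7  ker:gk,go,gt,gx,gz,km,ko,kt,kz,ot,oz,tx,tz,xz
∂2: piv[bgx,bkm,bkz,bot,btx,btz,bxz,gko,gkt,got,goz,gtz,gxz] rk=13  ker:otz,txz
∂1c = {b} + {m} + {o} + {z}

cycle:no boundary:no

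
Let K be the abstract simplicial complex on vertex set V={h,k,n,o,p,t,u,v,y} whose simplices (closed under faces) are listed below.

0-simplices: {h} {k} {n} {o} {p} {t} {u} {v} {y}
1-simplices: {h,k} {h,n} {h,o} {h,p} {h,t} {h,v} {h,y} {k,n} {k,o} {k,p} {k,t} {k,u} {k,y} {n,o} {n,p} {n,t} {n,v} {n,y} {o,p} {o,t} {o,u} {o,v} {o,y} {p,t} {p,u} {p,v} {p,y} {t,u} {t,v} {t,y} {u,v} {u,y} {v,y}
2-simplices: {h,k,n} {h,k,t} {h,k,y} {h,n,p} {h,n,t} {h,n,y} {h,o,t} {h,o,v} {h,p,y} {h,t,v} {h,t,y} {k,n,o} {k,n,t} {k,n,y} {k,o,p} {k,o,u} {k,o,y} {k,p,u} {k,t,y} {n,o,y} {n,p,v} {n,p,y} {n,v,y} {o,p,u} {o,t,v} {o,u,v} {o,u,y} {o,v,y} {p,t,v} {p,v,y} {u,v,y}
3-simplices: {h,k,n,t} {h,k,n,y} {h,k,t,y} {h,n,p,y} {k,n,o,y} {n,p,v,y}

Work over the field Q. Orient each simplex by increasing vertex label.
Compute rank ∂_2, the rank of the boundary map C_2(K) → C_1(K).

rank∂_2=22

n_0=9 n_1=33 n_2=31 n_3=6  [Q]
∂1: piv[hk,hn,ho,hp,ht,hv,hy,ku] rk=8  ker:kn,ko,kp,kt,ky,no,np,nt,nv,ny,op,ot,ou,ov,oy,pt,pu,pv,py,tu,tv,ty,uv,uy,vy
∂2: piv[hkn,hkt,hky,hnp,hnt,hny,hot,hov,hpy,htv,hty,kno,kop,kou,koy,kpu,npv,nvy,ouv,ouy,ovy,ptv] rk=22  ker:knt,kny,kty,noy,npy,opu,otv,pvy,uvy
∂3: piv[hknt,hkny,hkty,hnpy,knoy,npvy] rk=6
rk∂_2=22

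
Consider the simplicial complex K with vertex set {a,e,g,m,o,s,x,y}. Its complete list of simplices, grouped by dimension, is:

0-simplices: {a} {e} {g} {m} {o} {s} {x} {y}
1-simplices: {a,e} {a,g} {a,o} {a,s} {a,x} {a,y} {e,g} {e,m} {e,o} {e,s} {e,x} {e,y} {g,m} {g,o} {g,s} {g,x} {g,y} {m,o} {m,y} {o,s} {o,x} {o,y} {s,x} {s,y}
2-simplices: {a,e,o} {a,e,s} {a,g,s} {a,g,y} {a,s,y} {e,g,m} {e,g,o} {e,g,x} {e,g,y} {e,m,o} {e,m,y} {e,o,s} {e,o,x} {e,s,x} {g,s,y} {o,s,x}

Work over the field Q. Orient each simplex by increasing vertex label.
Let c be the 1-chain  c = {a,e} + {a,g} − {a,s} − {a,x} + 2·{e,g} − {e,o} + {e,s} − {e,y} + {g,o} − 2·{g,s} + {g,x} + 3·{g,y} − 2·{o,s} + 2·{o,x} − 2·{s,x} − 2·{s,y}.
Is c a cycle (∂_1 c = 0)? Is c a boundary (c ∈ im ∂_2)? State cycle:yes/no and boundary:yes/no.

n_0=8 n_1=24 n_2=16  [Q]
∂1: piv[ae,ag,ao,as,ax,ay,em] rk=7  ker:eg,eo,es,ex,ey,gm,go,gs,gx,gy,mo,my,os,ox,oy,sx,sy
∂2: piv[aeo,aes,ags,agy,asy,egm,ego,egx,egy,emo,emy,eos,eox,esx] rk=14  ker:gsy,osx
∂1c = 0
c vs im∂2: residual ≠ 0 ⇒ not boundary

cycle:yes boundary:no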